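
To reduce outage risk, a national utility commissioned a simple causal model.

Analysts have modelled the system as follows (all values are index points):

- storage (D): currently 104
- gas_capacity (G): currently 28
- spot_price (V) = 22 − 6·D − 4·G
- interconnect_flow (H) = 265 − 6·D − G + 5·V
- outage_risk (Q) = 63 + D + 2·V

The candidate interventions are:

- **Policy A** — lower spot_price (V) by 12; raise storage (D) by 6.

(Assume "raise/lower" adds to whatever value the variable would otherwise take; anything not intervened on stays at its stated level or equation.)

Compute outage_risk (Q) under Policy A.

-1351

Policy A (V − 12, D + 6):
  D = 104 + 6 = 110
  G = 28
  V = 22 − 6·110 − 4·28 (−12 from intervention) = -762
  Q = 63 + 110 + 2·(-762) = -1351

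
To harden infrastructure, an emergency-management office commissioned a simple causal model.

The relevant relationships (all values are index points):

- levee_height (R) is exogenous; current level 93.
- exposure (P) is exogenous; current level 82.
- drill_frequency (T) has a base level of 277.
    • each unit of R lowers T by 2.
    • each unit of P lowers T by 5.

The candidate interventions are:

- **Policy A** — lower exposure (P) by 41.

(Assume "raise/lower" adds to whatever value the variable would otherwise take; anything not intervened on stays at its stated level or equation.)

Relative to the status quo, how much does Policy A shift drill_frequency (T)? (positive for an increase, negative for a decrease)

Baseline:
  R = 93
  P = 82
  T = 277 − 2·93 − 5·82 = -319
Policy A (P − 41):
  R = 93
  P = 82 − 41 = 41
  T = 277 − 2·93 − 5·41 = -114
Change in T: -114 − (-319) = 205

205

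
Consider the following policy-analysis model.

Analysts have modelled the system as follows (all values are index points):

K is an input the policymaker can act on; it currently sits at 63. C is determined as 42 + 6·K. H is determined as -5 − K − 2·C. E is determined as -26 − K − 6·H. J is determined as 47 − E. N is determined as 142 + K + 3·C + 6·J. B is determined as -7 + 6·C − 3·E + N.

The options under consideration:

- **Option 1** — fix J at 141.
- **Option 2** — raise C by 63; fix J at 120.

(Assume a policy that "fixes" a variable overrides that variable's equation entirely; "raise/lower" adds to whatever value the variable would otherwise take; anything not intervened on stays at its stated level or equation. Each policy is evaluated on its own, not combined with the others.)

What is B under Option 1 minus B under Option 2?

1827

Option 1 (J := 141):
  K = 63
  C = 42 + 6·63 = 420
  H = -5 − 63 − 2·420 = -908
  E = -26 − 63 − 6·(-908) = 5359
  J = 141
  N = 142 + 63 + 3·420 + 6·141 = 2311
  B = -7 + 6·420 − 3·5359 + 2311 = -11253
Option 2 (C + 63, J := 120):
  K = 63
  C = 42 + 6·63 (+63 from intervention) = 483
  H = -5 − 63 − 2·483 = -1034
  E = -26 − 63 − 6·(-1034) = 6115
  J = 120
  N = 142 + 63 + 3·483 + 6·120 = 2374
  B = -7 + 6·483 − 3·6115 + 2374 = -13080
B: -11253 − (-13080) = 1827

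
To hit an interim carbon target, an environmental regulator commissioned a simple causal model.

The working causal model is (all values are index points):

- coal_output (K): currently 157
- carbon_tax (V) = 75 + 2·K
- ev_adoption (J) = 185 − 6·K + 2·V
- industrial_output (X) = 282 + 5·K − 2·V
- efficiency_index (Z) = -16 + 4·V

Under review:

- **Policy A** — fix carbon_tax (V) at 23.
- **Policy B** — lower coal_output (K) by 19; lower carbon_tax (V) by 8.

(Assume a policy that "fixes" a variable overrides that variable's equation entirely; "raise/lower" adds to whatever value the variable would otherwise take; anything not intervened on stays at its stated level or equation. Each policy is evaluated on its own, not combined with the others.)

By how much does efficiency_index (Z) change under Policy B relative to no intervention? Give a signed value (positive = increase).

-184

Baseline:
  K = 157
  V = 75 + 2·157 = 389
  Z = -16 + 4·389 = 1540
Policy B (K − 19, V − 8):
  K = 157 − 19 = 138
  V = 75 + 2·138 (−8 from intervention) = 343
  Z = -16 + 4·343 = 1356
Change in Z: 1356 − 1540 = -184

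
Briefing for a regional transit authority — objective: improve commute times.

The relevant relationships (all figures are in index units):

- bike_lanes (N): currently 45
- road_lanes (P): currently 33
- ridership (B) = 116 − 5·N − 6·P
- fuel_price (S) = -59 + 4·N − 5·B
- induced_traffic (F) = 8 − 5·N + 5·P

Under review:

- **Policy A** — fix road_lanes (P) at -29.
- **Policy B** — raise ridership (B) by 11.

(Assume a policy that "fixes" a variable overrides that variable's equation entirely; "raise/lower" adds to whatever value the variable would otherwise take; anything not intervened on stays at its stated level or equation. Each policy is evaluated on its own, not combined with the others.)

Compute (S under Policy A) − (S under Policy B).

-1805

Policy A (P := -29):
  N = 45
  P = -29
  B = 116 − 5·45 − 6·(-29) = 65
  S = -59 + 4·45 − 5·65 = -204
Policy B (B + 11):
  N = 45
  P = 33
  B = 116 − 5·45 − 6·33 (+11 from intervention) = -296
  S = -59 + 4·45 − 5·(-296) = 1601
S: -204 − 1601 = -1805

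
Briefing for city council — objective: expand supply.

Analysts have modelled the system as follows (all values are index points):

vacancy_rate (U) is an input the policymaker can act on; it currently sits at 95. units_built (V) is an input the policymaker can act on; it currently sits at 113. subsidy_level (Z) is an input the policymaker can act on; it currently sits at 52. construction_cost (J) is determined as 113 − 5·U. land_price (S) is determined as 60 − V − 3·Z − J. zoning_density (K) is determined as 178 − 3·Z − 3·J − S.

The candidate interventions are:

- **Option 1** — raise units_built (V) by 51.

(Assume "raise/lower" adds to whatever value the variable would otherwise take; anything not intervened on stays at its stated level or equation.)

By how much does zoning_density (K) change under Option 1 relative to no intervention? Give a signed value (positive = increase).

Baseline:
  U = 95
  V = 113
  Z = 52
  J = 113 − 5·95 = -362
  S = 60 − 113 − 3·52 − (-362) = 153
  K = 178 − 3·52 − 3·(-362) − 153 = 955
Option 1 (V + 51):
  U = 95
  V = 113 + 51 = 164
  Z = 52
  J = 113 − 5·95 = -362
  S = 60 − 164 − 3·52 − (-362) = 102
  K = 178 − 3·52 − 3·(-362) − 102 = 1006
Change in K: 1006 − 955 = 51

51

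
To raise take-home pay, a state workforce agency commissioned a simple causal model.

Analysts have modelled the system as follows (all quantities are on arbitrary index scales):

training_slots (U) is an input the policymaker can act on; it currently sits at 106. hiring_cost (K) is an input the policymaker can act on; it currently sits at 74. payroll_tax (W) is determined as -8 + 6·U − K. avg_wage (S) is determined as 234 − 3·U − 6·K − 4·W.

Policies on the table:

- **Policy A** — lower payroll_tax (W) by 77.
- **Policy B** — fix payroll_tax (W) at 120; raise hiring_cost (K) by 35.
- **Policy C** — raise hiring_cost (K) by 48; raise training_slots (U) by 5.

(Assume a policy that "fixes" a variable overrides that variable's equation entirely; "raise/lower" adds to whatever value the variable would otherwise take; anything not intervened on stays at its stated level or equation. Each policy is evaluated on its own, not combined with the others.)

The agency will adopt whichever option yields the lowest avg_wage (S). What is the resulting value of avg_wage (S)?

Policy A (W − 77):
  U = 106
  K = 74
  W = -8 + 6·106 − 74 (−77 from intervention) = 477
  S = 234 − 3·106 − 6·74 − 4·477 = -2436
Policy B (W := 120, K + 35):
  U = 106
  K = 74 + 35 = 109
  W = 120
  S = 234 − 3·106 − 6·109 − 4·120 = -1218
Policy C (K + 48, U + 5):
  U = 106 + 5 = 111
  K = 74 + 48 = 122
  W = -8 + 6·111 − 122 = 536
  S = 234 − 3·111 − 6·122 − 4·536 = -2975
Comparing — Policy A: S=-2436, Policy B: S=-1218, Policy C: S=-2975. Lowest is -2975 (Policy C).

-2975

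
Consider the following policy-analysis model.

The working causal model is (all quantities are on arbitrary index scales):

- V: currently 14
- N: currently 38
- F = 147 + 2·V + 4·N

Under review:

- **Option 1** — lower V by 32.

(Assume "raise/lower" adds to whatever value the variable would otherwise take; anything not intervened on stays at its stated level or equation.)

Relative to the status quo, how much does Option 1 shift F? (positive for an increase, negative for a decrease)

Baseline:
  V = 14
  N = 38
  F = 147 + 2·14 + 4·38 = 327
Option 1 (V − 32):
  V = 14 − 32 = -18
  N = 38
  F = 147 + 2·(-18) + 4·38 = 263
Change in F: 263 − 327 = -64

-64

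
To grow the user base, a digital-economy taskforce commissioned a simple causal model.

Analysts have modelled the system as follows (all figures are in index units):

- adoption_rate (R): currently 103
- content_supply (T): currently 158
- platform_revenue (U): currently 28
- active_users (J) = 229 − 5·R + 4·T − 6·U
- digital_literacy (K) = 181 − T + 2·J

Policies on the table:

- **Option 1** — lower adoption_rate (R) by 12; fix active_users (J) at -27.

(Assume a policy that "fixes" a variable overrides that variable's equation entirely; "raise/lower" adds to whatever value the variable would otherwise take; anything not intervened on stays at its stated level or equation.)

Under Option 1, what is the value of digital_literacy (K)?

Option 1 (R − 12, J := -27):
  R = 103 − 12 = 91
  T = 158
  U = 28
  J = -27
  K = 181 − 158 + 2·(-27) = -31

-31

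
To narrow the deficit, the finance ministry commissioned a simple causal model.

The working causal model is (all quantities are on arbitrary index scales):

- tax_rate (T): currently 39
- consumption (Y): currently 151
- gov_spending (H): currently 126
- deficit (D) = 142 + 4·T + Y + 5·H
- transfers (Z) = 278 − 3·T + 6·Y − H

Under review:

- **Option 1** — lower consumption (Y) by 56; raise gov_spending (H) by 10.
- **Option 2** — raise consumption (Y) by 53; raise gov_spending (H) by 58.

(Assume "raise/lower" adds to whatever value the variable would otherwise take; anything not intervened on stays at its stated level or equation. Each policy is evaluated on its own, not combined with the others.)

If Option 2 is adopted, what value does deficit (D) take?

Option 2 (Y + 53, H + 58):
  T = 39
  Y = 151 + 53 = 204
  H = 126 + 58 = 184
  D = 142 + 4·39 + 204 + 5·184 = 1422

1422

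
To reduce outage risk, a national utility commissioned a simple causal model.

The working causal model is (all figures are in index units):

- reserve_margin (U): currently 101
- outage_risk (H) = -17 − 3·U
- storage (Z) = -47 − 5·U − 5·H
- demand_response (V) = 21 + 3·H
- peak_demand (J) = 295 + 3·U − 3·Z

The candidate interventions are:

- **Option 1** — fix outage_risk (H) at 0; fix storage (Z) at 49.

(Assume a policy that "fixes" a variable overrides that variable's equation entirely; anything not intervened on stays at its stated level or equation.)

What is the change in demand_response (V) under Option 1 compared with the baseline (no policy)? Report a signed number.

960

Baseline:
  U = 101
  H = -17 − 3·101 = -320
  V = 21 + 3·(-320) = -939
Option 1 (H := 0, Z := 49):
  U = 101
  H = 0
  V = 21 + 3·0 = 21
Change in V: 21 − (-939) = 960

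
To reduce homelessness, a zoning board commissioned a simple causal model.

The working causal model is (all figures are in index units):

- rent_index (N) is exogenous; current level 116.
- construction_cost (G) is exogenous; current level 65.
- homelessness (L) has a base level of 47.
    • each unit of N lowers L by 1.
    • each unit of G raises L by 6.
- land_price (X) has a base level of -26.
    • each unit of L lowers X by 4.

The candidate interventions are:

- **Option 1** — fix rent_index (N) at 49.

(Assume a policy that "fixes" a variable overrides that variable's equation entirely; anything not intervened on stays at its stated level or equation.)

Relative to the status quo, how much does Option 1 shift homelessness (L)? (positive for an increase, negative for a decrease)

67

Baseline:
  N = 116
  G = 65
  L = 47 − 116 + 6·65 = 321
Option 1 (N := 49):
  N = 49
  G = 65
  L = 47 − 49 + 6·65 = 388
Change in L: 388 − 321 = 67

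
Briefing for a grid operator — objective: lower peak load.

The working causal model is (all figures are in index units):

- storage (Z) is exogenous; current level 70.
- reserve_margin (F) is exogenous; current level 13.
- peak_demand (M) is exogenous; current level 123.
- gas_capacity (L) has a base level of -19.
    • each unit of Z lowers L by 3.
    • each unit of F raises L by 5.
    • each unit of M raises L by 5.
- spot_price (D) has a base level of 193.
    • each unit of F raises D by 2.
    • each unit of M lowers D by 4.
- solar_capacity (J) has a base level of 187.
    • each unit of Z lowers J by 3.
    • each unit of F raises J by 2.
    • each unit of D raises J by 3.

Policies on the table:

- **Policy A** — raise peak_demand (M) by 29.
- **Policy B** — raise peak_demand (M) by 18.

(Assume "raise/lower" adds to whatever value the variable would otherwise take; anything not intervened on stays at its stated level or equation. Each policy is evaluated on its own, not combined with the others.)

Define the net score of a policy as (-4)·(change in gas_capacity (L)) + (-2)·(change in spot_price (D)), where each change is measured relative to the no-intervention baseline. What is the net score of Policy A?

-348

Baseline:
  Z = 70
  F = 13
  M = 123
  L = -19 − 3·70 + 5·13 + 5·123 = 451
  D = 193 + 2·13 − 4·123 = -273
Policy A (M + 29):
  Z = 70
  F = 13
  M = 123 + 29 = 152
  L = -19 − 3·70 + 5·13 + 5·152 = 596
  D = 193 + 2·13 − 4·152 = -389
ΔL = 596 − 451 = 145; ΔD = -389 − (-273) = -116
Score = (-4)·145 + (-2)·(-116) = -348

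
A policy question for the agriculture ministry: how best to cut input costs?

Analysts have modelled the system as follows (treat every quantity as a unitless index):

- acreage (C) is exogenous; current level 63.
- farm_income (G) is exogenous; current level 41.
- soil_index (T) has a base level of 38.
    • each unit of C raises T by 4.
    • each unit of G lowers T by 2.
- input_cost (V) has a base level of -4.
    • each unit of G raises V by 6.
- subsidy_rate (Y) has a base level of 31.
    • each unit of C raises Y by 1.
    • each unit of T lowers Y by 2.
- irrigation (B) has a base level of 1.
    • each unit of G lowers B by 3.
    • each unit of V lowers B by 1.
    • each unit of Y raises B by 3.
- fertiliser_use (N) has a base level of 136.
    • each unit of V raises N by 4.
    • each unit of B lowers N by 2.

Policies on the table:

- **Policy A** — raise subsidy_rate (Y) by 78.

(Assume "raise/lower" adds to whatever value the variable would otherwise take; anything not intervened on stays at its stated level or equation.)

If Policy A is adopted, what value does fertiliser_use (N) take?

Policy A (Y + 78):
  C = 63
  G = 41
  T = 38 + 4·63 − 2·41 = 208
  V = -4 + 6·41 = 242
  Y = 31 + 63 − 2·208 (+78 from intervention) = -244
  B = 1 − 3·41 − 242 + 3·(-244) = -1096
  N = 136 + 4·242 − 2·(-1096) = 3296

3296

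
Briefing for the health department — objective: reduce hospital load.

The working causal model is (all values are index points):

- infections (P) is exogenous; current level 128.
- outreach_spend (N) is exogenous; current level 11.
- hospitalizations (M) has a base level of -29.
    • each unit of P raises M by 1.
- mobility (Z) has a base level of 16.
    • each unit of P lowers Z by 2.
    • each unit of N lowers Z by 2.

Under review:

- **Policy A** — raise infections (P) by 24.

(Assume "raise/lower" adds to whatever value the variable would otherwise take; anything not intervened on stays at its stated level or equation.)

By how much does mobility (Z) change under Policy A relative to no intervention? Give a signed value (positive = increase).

Baseline:
  P = 128
  N = 11
  Z = 16 − 2·128 − 2·11 = -262
Policy A (P + 24):
  P = 128 + 24 = 152
  N = 11
  Z = 16 − 2·152 − 2·11 = -310
Change in Z: -310 − (-262) = -48

-48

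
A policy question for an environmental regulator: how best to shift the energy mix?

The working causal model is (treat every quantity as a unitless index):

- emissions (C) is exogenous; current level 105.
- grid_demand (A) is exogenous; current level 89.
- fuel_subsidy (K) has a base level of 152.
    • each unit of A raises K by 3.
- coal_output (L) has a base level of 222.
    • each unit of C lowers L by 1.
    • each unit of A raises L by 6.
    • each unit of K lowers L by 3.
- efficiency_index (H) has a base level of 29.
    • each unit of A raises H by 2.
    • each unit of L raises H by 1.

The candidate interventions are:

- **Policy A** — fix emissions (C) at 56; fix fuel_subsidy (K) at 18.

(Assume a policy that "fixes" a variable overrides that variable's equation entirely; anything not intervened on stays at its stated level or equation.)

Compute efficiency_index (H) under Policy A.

Policy A (C := 56, K := 18):
  C = 56
  A = 89
  K = 18
  L = 222 − 56 + 6·89 − 3·18 = 646
  H = 29 + 2·89 + 646 = 853

853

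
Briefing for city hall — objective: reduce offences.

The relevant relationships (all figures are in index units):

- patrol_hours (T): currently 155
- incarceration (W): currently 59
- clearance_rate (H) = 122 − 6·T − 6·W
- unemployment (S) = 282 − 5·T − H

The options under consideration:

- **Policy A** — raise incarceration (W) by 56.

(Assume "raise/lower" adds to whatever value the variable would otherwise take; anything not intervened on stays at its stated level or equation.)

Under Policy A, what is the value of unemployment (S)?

Policy A (W + 56):
  T = 155
  W = 59 + 56 = 115
  H = 122 − 6·155 − 6·115 = -1498
  S = 282 − 5·155 − (-1498) = 1005

1005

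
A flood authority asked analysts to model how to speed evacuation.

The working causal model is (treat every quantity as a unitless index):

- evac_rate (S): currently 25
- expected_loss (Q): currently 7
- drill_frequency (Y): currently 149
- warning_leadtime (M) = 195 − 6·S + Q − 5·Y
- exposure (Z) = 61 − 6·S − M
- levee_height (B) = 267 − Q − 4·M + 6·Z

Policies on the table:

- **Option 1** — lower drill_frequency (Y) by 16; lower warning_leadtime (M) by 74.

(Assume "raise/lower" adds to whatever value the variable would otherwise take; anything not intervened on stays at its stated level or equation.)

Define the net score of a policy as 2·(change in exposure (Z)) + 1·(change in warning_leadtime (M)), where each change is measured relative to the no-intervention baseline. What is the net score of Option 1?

-6

Baseline:
  S = 25
  Q = 7
  Y = 149
  M = 195 − 6·25 + 7 − 5·149 = -693
  Z = 61 − 6·25 − (-693) = 604
Option 1 (Y − 16, M − 74):
  S = 25
  Q = 7
  Y = 149 − 16 = 133
  M = 195 − 6·25 + 7 − 5·133 (−74 from intervention) = -687
  Z = 61 − 6·25 − (-687) = 598
ΔZ = 598 − 604 = -6; ΔM = -687 − (-693) = 6
Score = 2·(-6) + 1·6 = -6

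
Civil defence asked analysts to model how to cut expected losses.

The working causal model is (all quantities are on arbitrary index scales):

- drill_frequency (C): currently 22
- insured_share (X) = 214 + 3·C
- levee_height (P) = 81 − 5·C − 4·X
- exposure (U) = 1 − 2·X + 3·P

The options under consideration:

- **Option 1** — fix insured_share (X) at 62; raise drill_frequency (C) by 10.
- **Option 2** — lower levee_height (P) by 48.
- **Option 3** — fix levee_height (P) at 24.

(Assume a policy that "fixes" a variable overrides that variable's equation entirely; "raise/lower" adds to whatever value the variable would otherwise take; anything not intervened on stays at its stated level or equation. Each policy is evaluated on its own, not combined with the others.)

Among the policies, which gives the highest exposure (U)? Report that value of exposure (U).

-487

Option 1 (X := 62, C + 10):
  C = 22 + 10 = 32
  X = 62
  P = 81 − 5·32 − 4·62 = -327
  U = 1 − 2·62 + 3·(-327) = -1104
Option 2 (P − 48):
  C = 22
  X = 214 + 3·22 = 280
  P = 81 − 5·22 − 4·280 (−48 from intervention) = -1197
  U = 1 − 2·280 + 3·(-1197) = -4150
Option 3 (P := 24):
  C = 22
  X = 214 + 3·22 = 280
  P = 24
  U = 1 − 2·280 + 3·24 = -487
Comparing — Option 1: U=-1104, Option 2: U=-4150, Option 3: U=-487. Highest is -487 (Option 3).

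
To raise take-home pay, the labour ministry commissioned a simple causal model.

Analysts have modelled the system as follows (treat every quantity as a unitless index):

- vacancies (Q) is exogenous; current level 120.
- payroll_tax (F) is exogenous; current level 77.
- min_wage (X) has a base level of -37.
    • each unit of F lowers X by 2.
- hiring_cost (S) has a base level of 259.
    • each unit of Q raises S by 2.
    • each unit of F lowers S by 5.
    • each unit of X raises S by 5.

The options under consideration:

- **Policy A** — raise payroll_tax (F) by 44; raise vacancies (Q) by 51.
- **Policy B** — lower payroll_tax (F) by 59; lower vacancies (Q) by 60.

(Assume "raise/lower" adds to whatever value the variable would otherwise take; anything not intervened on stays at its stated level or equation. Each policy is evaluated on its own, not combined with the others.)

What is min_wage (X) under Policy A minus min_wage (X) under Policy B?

Policy A (F + 44, Q + 51):
  F = 77 + 44 = 121
  X = -37 − 2·121 = -279
Policy B (F − 59, Q − 60):
  F = 77 − 59 = 18
  X = -37 − 2·18 = -73
X: -279 − (-73) = -206

-206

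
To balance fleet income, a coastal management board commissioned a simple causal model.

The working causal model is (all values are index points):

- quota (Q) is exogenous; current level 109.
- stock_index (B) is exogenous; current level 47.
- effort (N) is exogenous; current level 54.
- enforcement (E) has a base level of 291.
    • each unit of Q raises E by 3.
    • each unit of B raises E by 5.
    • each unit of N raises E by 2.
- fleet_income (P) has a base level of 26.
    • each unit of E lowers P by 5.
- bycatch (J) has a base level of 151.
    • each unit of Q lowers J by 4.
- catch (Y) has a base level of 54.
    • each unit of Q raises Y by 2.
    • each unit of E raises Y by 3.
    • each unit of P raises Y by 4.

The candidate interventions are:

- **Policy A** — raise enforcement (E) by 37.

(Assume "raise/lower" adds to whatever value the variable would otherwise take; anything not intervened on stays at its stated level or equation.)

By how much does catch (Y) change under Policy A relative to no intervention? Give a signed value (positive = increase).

-629

Baseline:
  Q = 109
  B = 47
  N = 54
  E = 291 + 3·109 + 5·47 + 2·54 = 961
  P = 26 − 5·961 = -4779
  Y = 54 + 2·109 + 3·961 + 4·(-4779) = -15961
Policy A (E + 37):
  Q = 109
  B = 47
  N = 54
  E = 291 + 3·109 + 5·47 + 2·54 (+37 from intervention) = 998
  P = 26 − 5·998 = -4964
  Y = 54 + 2·109 + 3·998 + 4·(-4964) = -16590
Change in Y: -16590 − (-15961) = -629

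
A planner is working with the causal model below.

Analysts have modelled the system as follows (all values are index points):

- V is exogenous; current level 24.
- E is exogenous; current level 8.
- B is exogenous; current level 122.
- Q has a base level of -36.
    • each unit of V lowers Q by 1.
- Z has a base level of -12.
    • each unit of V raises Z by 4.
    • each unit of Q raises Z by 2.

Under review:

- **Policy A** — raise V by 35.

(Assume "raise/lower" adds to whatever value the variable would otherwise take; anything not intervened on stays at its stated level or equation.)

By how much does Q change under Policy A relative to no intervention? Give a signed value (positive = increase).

Baseline:
  V = 24
  Q = -36 − 24 = -60
Policy A (V + 35):
  V = 24 + 35 = 59
  Q = -36 − 59 = -95
Change in Q: -95 − (-60) = -35

-35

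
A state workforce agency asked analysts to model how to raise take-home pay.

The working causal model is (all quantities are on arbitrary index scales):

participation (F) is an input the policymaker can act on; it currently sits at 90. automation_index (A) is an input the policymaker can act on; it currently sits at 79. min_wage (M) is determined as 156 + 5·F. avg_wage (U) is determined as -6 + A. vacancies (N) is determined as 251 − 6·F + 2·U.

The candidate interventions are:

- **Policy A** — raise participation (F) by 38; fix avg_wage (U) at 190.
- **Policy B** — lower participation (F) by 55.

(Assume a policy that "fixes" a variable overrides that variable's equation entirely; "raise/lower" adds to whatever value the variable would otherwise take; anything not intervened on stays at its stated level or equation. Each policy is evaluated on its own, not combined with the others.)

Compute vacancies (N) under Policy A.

Policy A (F + 38, U := 190):
  F = 90 + 38 = 128
  A = 79
  U = 190
  N = 251 − 6·128 + 2·190 = -137

-137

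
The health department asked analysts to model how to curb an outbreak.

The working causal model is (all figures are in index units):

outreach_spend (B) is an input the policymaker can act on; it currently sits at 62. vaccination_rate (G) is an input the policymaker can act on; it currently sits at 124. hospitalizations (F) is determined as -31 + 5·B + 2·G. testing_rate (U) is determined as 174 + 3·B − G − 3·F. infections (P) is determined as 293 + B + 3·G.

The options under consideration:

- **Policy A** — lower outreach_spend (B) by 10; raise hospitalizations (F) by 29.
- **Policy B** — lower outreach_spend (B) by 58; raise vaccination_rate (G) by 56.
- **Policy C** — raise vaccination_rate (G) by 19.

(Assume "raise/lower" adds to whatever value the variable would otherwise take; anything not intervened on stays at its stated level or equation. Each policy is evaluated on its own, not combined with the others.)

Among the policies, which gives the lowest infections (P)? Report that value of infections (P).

717

Policy A (B − 10, F + 29):
  B = 62 − 10 = 52
  G = 124
  P = 293 + 52 + 3·124 = 717
Policy B (B − 58, G + 56):
  B = 62 − 58 = 4
  G = 124 + 56 = 180
  P = 293 + 4 + 3·180 = 837
Policy C (G + 19):
  B = 62
  G = 124 + 19 = 143
  P = 293 + 62 + 3·143 = 784
Comparing — Policy A: P=717, Policy B: P=837, Policy C: P=784. Lowest is 717 (Policy A).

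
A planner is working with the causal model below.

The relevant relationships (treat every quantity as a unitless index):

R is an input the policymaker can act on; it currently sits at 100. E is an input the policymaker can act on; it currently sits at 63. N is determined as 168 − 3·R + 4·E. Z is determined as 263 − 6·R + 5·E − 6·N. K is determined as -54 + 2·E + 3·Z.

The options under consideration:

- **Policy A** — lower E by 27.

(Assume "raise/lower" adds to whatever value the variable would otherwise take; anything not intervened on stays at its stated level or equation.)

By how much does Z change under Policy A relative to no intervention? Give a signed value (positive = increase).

513

Baseline:
  R = 100
  E = 63
  N = 168 − 3·100 + 4·63 = 120
  Z = 263 − 6·100 + 5·63 − 6·120 = -742
Policy A (E − 27):
  R = 100
  E = 63 − 27 = 36
  N = 168 − 3·100 + 4·36 = 12
  Z = 263 − 6·100 + 5·36 − 6·12 = -229
Change in Z: -229 − (-742) = 513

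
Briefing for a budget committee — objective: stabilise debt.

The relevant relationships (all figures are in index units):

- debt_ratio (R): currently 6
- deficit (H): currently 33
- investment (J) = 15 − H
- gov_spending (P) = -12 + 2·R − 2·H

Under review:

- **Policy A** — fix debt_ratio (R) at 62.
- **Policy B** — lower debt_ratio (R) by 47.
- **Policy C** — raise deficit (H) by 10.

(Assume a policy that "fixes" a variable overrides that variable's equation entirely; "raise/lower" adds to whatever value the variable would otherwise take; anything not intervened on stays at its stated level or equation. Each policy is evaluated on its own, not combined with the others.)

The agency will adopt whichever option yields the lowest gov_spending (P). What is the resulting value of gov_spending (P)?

Policy A (R := 62):
  R = 62
  H = 33
  P = -12 + 2·62 − 2·33 = 46
Policy B (R − 47):
  R = 6 − 47 = -41
  H = 33
  P = -12 + 2·(-41) − 2·33 = -160
Policy C (H + 10):
  R = 6
  H = 33 + 10 = 43
  P = -12 + 2·6 − 2·43 = -86
Comparing — Policy A: P=46, Policy B: P=-160, Policy C: P=-86. Lowest is -160 (Policy B).

-160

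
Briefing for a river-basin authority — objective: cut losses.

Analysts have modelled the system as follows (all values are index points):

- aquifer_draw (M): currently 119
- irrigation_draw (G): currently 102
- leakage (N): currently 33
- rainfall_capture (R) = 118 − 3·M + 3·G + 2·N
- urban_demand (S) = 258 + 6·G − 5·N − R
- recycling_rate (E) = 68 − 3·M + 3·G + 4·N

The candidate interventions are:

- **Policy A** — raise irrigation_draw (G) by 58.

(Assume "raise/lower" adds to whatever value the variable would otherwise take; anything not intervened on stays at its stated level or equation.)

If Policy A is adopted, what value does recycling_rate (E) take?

Policy A (G + 58):
  M = 119
  G = 102 + 58 = 160
  N = 33
  E = 68 − 3·119 + 3·160 + 4·33 = 323

323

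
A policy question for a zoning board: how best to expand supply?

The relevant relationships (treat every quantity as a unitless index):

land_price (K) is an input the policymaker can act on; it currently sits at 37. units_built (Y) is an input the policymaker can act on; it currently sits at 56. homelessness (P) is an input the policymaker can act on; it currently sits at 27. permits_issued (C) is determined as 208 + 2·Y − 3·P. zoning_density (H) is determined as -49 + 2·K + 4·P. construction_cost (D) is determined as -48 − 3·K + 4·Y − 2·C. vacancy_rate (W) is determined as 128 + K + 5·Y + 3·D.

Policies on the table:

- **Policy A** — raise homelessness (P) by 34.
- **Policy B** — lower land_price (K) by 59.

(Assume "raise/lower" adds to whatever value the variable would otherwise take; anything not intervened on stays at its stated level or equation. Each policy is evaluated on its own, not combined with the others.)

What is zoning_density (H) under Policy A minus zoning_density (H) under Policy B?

Policy A (P + 34):
  K = 37
  P = 27 + 34 = 61
  H = -49 + 2·37 + 4·61 = 269
Policy B (K − 59):
  K = 37 − 59 = -22
  P = 27
  H = -49 + 2·(-22) + 4·27 = 15
H: 269 − 15 = 254

254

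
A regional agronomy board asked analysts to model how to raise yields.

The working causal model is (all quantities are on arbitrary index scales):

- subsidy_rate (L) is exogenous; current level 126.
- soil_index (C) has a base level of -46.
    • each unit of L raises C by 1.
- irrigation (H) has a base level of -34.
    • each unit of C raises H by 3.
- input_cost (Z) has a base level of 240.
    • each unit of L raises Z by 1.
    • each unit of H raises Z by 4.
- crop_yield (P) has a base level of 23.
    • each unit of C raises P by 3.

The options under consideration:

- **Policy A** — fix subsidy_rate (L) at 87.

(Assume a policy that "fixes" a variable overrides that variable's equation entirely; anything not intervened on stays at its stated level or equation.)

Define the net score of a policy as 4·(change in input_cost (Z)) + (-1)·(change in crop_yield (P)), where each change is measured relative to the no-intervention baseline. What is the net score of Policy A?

Baseline:
  L = 126
  C = -46 + 126 = 80
  H = -34 + 3·80 = 206
  Z = 240 + 126 + 4·206 = 1190
  P = 23 + 3·80 = 263
Policy A (L := 87):
  L = 87
  C = -46 + 87 = 41
  H = -34 + 3·41 = 89
  Z = 240 + 87 + 4·89 = 683
  P = 23 + 3·41 = 146
ΔZ = 683 − 1190 = -507; ΔP = 146 − 263 = -117
Score = 4·(-507) + (-1)·(-117) = -1911

-1911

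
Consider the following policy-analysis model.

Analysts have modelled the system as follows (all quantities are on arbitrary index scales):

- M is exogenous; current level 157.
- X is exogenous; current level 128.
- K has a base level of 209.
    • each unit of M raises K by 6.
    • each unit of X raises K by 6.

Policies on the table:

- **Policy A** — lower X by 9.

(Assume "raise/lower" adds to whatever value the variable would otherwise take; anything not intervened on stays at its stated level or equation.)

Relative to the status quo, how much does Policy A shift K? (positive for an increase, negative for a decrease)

Baseline:
  M = 157
  X = 128
  K = 209 + 6·157 + 6·128 = 1919
Policy A (X − 9):
  M = 157
  X = 128 − 9 = 119
  K = 209 + 6·157 + 6·119 = 1865
Change in K: 1865 − 1919 = -54

-54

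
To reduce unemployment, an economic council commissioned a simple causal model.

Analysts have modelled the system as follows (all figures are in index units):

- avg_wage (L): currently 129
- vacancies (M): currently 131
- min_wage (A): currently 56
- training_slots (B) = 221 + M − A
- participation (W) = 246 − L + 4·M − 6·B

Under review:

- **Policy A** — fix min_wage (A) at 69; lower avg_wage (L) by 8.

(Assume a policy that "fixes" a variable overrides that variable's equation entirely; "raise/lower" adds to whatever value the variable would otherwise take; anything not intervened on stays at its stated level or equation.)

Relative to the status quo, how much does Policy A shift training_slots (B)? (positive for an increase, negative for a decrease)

-13

Baseline:
  M = 131
  A = 56
  B = 221 + 131 − 56 = 296
Policy A (A := 69, L − 8):
  M = 131
  A = 69
  B = 221 + 131 − 69 = 283
Change in B: 283 − 296 = -13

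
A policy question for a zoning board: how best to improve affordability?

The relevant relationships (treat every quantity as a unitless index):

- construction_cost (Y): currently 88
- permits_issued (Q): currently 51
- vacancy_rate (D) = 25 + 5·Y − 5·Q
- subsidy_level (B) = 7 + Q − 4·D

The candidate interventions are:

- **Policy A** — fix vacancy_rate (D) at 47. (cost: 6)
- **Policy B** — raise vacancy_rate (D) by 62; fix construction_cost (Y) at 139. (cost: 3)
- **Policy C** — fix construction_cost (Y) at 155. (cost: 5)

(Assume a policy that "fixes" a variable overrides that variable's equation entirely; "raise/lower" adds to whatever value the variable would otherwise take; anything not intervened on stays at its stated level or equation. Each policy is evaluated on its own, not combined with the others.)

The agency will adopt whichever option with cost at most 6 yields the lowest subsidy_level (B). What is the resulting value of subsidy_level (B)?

-2122

Policy A (D := 47):
  Y = 88
  Q = 51
  D = 47
  B = 7 + 51 − 4·47 = -130
Policy B (D + 62, Y := 139):
  Y = 139
  Q = 51
  D = 25 + 5·139 − 5·51 (+62 from intervention) = 527
  B = 7 + 51 − 4·527 = -2050
Policy C (Y := 155):
  Y = 155
  Q = 51
  D = 25 + 5·155 − 5·51 = 545
  B = 7 + 51 − 4·545 = -2122
Comparing — Policy A: B=-130, Policy B: B=-2050, Policy C: B=-2122. Lowest is -2122 (Policy C).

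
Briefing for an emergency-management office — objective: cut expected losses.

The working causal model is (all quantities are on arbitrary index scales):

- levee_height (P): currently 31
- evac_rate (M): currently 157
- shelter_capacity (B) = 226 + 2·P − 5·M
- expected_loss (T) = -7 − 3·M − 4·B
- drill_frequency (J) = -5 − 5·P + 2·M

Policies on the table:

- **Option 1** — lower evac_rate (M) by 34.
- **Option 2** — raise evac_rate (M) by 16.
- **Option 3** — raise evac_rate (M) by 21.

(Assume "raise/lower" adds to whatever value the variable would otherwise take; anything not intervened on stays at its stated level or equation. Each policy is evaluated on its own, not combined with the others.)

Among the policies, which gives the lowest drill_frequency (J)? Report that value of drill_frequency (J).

Option 1 (M − 34):
  P = 31
  M = 157 − 34 = 123
  J = -5 − 5·31 + 2·123 = 86
Option 2 (M + 16):
  P = 31
  M = 157 + 16 = 173
  J = -5 − 5·31 + 2·173 = 186
Option 3 (M + 21):
  P = 31
  M = 157 + 21 = 178
  J = -5 − 5·31 + 2·178 = 196
Comparing — Option 1: J=86, Option 2: J=186, Option 3: J=196. Lowest is 86 (Option 1).

86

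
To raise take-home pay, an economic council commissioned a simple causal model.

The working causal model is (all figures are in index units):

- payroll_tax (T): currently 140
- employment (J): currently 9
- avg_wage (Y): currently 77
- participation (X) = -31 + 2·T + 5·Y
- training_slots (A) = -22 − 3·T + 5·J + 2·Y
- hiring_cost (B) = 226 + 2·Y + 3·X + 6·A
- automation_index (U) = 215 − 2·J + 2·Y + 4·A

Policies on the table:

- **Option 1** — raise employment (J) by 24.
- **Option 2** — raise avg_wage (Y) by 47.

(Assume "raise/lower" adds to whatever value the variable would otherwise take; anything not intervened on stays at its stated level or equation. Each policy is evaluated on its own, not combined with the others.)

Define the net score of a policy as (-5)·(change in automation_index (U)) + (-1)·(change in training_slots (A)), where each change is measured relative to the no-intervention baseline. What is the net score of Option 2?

-2444

Baseline:
  T = 140
  J = 9
  Y = 77
  A = -22 − 3·140 + 5·9 + 2·77 = -243
  U = 215 − 2·9 + 2·77 + 4·(-243) = -621
Option 2 (Y + 47):
  T = 140
  J = 9
  Y = 77 + 47 = 124
  A = -22 − 3·140 + 5·9 + 2·124 = -149
  U = 215 − 2·9 + 2·124 + 4·(-149) = -151
ΔU = -151 − (-621) = 470; ΔA = -149 − (-243) = 94
Score = (-5)·470 + (-1)·94 = -2444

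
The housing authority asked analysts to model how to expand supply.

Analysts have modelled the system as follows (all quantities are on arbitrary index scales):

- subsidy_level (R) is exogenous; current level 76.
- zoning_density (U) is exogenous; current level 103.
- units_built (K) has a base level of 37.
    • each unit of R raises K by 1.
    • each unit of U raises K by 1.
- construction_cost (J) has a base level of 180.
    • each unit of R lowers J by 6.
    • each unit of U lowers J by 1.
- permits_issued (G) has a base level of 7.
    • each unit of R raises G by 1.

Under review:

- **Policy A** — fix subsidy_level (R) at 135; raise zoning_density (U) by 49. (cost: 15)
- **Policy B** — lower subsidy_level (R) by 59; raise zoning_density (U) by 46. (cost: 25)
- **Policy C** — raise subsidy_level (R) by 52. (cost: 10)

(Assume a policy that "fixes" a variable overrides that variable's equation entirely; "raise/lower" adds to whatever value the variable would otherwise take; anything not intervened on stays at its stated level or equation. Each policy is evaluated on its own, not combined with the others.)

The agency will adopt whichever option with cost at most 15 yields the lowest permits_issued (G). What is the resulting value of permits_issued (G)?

135

Policy A (R := 135, U + 49):
  R = 135
  G = 7 + 135 = 142
Policy C (R + 52):
  R = 76 + 52 = 128
  G = 7 + 128 = 135
Comparing — Policy A: G=142, Policy C: G=135. Lowest is 135 (Policy C).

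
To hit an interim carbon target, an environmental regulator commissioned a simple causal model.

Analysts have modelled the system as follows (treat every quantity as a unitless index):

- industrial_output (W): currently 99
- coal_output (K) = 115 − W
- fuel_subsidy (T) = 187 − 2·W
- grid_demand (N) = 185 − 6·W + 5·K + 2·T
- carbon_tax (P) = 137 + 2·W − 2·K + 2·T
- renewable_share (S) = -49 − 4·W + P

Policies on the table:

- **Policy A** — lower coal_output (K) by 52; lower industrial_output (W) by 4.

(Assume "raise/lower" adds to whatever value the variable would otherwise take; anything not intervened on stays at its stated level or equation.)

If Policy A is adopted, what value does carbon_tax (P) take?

Policy A (K − 52, W − 4):
  W = 99 − 4 = 95
  K = 115 − 95 (−52 from intervention) = -32
  T = 187 − 2·95 = -3
  P = 137 + 2·95 − 2·(-32) + 2·(-3) = 385

385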